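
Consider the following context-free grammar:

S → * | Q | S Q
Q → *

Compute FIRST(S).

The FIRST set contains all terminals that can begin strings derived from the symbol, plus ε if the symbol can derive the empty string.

We compute FIRST(S) using the standard algorithm.
FIRST(Q) = {*}
FIRST(S) = {*}
Therefore, FIRST(S) = {*}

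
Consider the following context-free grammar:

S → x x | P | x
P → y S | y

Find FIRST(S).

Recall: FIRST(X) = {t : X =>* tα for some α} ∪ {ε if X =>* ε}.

We compute FIRST(S) using the standard algorithm.
FIRST(P) = {y}
FIRST(S) = {x, y}
Therefore, FIRST(S) = {x, y}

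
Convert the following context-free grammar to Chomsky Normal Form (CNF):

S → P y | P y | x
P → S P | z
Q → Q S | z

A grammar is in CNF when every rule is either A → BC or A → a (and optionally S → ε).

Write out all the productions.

TY → y; S → x; P → z; Q → z; S → P TY; S → P TY; P → S P; Q → Q S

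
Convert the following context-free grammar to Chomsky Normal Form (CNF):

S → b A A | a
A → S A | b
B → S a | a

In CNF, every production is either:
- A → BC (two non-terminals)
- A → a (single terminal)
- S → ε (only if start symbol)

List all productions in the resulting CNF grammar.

TB → b; S → a; A → b; TA → a; B → a; S → TB X0; X0 → A A; A → S A; B → S TA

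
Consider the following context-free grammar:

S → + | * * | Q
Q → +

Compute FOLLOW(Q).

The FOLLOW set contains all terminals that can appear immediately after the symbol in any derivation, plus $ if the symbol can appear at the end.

We compute FOLLOW(Q) using the standard algorithm.
FOLLOW(S) starts with {$}.
FIRST(Q) = {+}
FIRST(S) = {*, +}
FOLLOW(Q) = {$}
FOLLOW(S) = {$}
Therefore, FOLLOW(Q) = {$}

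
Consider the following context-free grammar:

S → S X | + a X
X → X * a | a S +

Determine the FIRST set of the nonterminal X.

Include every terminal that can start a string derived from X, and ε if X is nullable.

We compute FIRST(X) using the standard algorithm.
FIRST(S) = {+}
FIRST(X) = {a}
Therefore, FIRST(X) = {a}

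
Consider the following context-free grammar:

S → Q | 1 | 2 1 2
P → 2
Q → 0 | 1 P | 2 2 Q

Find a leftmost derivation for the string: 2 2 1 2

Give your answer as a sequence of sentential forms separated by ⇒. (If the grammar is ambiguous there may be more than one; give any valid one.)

S ⇒ Q ⇒ 2 2 Q ⇒ 2 2 1 P ⇒ 2 2 1 2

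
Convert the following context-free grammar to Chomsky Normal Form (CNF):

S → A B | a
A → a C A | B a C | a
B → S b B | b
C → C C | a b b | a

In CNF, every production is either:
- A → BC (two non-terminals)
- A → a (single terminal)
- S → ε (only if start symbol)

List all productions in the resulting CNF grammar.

S → a; TA → a; A → a; TB → b; B → b; C → a; S → A B; A → TA X0; X0 → C A; A → B X1; X1 → TA C; B → S X2; X2 → TB B; C → C C; C → TA X3; X3 → TB TB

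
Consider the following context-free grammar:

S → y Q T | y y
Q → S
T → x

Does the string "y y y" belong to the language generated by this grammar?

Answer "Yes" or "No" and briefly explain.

No - no valid derivation exists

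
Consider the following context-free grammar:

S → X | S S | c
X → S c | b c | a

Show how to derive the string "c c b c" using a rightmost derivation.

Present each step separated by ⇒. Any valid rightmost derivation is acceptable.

S ⇒ S S ⇒ S X ⇒ S b c ⇒ X b c ⇒ S c b c ⇒ c c b c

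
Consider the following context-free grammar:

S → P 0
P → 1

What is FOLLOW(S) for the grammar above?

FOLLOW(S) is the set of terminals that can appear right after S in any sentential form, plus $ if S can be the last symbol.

We compute FOLLOW(S) using the standard algorithm.
FOLLOW(S) starts with {$}.
FIRST(P) = {1}
FIRST(S) = {1}
FOLLOW(P) = {0}
FOLLOW(S) = {$}
Therefore, FOLLOW(S) = {$}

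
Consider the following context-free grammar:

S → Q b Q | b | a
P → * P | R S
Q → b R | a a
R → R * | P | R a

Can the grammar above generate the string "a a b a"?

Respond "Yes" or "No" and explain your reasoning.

No - no valid derivation exists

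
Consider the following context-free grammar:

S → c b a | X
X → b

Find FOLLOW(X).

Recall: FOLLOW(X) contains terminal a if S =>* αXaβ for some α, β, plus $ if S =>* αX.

We compute FOLLOW(X) using the standard algorithm.
FOLLOW(S) starts with {$}.
FIRST(S) = {b, c}
FIRST(X) = {b}
FOLLOW(S) = {$}
FOLLOW(X) = {$}
Therefore, FOLLOW(X) = {$}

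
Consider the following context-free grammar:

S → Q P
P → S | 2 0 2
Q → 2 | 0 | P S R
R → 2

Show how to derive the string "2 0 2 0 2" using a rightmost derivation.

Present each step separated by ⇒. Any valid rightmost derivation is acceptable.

S ⇒ Q P ⇒ Q S ⇒ Q Q P ⇒ Q Q 2 0 2 ⇒ Q 0 2 0 2 ⇒ 2 0 2 0 2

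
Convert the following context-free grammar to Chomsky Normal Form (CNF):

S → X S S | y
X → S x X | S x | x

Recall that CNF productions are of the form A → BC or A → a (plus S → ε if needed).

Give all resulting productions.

S → y; TX → x; X → x; S → X X0; X0 → S S; X → S X1; X1 → TX X; X → S TX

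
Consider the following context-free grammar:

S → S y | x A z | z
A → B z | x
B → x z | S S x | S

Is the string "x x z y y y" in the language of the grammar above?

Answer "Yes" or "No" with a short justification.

Yes - a valid derivation exists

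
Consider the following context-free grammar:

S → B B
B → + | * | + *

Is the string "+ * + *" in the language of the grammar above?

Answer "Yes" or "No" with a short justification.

Yes - a valid derivation exists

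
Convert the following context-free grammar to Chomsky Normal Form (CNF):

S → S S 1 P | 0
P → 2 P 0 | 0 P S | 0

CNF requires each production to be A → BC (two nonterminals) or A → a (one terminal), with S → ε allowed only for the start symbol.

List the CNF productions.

T1 → 1; S → 0; T2 → 2; T0 → 0; P → 0; S → S X0; X0 → S X1; X1 → T1 P; P → T2 X2; X2 → P T0; P → T0 X3; X3 → P S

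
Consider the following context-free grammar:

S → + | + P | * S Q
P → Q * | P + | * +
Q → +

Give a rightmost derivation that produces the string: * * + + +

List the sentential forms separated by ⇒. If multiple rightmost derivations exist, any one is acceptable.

S ⇒ * S Q ⇒ * S + ⇒ * * S Q + ⇒ * * S + + ⇒ * * + + +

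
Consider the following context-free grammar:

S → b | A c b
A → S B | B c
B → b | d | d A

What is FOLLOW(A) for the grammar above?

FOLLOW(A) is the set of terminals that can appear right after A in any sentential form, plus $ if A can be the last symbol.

We compute FOLLOW(A) using the standard algorithm.
FOLLOW(S) starts with {$}.
FIRST(A) = {b, d}
FIRST(B) = {b, d}
FIRST(S) = {b, d}
FOLLOW(A) = {c}
FOLLOW(B) = {c}
FOLLOW(S) = {$, b, d}
Therefore, FOLLOW(A) = {c}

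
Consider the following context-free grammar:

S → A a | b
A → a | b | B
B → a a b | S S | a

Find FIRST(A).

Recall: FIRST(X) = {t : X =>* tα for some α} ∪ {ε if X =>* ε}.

We compute FIRST(A) using the standard algorithm.
FIRST(A) = {a, b}
FIRST(B) = {a, b}
FIRST(S) = {a, b}
Therefore, FIRST(A) = {a, b}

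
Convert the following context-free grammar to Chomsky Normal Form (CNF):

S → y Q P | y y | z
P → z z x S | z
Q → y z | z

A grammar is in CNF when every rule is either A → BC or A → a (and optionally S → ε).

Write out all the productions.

TY → y; S → z; TZ → z; TX → x; P → z; Q → z; S → TY X0; X0 → Q P; S → TY TY; P → TZ X1; X1 → TZ X2; X2 → TX S; Q → TY TZ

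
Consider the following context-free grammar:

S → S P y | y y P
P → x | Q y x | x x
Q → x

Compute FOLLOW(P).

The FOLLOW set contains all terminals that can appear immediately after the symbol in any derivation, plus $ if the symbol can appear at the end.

We compute FOLLOW(P) using the standard algorithm.
FOLLOW(S) starts with {$}.
FIRST(P) = {x}
FIRST(Q) = {x}
FIRST(S) = {y}
FOLLOW(P) = {$, x, y}
FOLLOW(Q) = {y}
FOLLOW(S) = {$, x}
Therefore, FOLLOW(P) = {$, x, y}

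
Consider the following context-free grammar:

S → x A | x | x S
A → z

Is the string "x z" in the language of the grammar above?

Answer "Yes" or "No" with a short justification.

Yes - a valid derivation exists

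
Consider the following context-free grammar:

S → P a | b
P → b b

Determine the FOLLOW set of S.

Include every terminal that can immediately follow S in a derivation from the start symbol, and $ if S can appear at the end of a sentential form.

We compute FOLLOW(S) using the standard algorithm.
FOLLOW(S) starts with {$}.
FIRST(P) = {b}
FIRST(S) = {b}
FOLLOW(P) = {a}
FOLLOW(S) = {$}
Therefore, FOLLOW(S) = {$}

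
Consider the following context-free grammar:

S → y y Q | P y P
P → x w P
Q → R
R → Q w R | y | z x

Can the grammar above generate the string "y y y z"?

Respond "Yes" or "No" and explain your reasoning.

No - no valid derivation exists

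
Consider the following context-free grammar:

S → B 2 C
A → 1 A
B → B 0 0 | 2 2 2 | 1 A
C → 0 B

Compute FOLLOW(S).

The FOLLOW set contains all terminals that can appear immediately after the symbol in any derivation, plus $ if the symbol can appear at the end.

We compute FOLLOW(S) using the standard algorithm.
FOLLOW(S) starts with {$}.
FIRST(A) = {1}
FIRST(B) = {1, 2}
FIRST(C) = {0}
FIRST(S) = {1, 2}
FOLLOW(A) = {$, 0, 2}
FOLLOW(B) = {$, 0, 2}
FOLLOW(C) = {$}
FOLLOW(S) = {$}
Therefore, FOLLOW(S) = {$}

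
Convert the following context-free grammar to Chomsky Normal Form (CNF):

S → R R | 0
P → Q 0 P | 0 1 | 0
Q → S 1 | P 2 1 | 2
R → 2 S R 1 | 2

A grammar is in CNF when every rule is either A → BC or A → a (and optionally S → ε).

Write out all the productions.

S → 0; T0 → 0; T1 → 1; P → 0; T2 → 2; Q → 2; R → 2; S → R R; P → Q X0; X0 → T0 P; P → T0 T1; Q → S T1; Q → P X1; X1 → T2 T1; R → T2 X2; X2 → S X3; X3 → R T1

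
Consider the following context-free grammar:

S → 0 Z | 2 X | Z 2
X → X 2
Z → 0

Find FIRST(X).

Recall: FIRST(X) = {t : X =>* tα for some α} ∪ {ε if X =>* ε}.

We compute FIRST(X) using the standard algorithm.
FIRST(S) = {0, 2}
FIRST(X) = {}
FIRST(Z) = {0}
Therefore, FIRST(X) = {}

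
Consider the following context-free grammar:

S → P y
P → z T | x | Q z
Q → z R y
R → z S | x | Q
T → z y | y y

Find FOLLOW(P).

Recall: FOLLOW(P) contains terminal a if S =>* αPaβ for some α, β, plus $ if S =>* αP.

We compute FOLLOW(P) using the standard algorithm.
FOLLOW(S) starts with {$}.
FIRST(P) = {x, z}
FIRST(Q) = {z}
FIRST(R) = {x, z}
FIRST(S) = {x, z}
FIRST(T) = {y, z}
FOLLOW(P) = {y}
FOLLOW(Q) = {y, z}
FOLLOW(R) = {y}
FOLLOW(S) = {$, y}
FOLLOW(T) = {y}
Therefore, FOLLOW(P) = {y}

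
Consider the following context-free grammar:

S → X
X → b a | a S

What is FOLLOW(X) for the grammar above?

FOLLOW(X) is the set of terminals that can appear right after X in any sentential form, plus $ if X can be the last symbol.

We compute FOLLOW(X) using the standard algorithm.
FOLLOW(S) starts with {$}.
FIRST(S) = {a, b}
FIRST(X) = {a, b}
FOLLOW(S) = {$}
FOLLOW(X) = {$}
Therefore, FOLLOW(X) = {$}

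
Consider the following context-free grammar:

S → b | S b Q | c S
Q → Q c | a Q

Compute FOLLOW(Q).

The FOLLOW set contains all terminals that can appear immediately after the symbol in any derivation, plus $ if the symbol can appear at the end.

We compute FOLLOW(Q) using the standard algorithm.
FOLLOW(S) starts with {$}.
FIRST(Q) = {a}
FIRST(S) = {b, c}
FOLLOW(Q) = {$, b, c}
FOLLOW(S) = {$, b}
Therefore, FOLLOW(Q) = {$, b, c}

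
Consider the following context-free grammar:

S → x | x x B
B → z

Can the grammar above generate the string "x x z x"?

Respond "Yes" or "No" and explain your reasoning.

No - no valid derivation exists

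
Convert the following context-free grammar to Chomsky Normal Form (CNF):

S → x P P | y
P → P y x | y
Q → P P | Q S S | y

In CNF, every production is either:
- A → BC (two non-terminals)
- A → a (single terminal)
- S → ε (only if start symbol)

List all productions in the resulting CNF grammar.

TX → x; S → y; TY → y; P → y; Q → y; S → TX X0; X0 → P P; P → P X1; X1 → TY TX; Q → P P; Q → Q X2; X2 → S S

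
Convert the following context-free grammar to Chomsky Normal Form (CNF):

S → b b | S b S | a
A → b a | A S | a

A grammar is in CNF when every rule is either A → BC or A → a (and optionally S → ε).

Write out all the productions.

TB → b; S → a; TA → a; A → a; S → TB TB; S → S X0; X0 → TB S; A → TB TA; A → A S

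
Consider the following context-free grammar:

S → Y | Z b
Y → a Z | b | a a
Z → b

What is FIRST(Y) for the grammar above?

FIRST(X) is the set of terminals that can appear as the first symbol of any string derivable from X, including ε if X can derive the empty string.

We compute FIRST(Y) using the standard algorithm.
FIRST(S) = {a, b}
FIRST(Y) = {a, b}
FIRST(Z) = {b}
Therefore, FIRST(Y) = {a, b}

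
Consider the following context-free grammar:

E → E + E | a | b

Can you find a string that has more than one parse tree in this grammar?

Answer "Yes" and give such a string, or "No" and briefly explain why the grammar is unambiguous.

Yes - the string 'a + b + a + a + b + a' has two distinct parse trees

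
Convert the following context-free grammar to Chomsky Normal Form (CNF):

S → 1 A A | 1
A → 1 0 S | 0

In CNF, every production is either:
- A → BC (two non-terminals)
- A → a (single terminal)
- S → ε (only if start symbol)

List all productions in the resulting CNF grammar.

T1 → 1; S → 1; T0 → 0; A → 0; S → T1 X0; X0 → A A; A → T1 X1; X1 → T0 S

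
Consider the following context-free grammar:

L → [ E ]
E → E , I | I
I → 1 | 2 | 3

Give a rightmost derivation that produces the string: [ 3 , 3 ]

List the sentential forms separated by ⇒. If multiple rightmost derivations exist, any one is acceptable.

L ⇒ [ E ] ⇒ [ E , I ] ⇒ [ E , 3 ] ⇒ [ I , 3 ] ⇒ [ 3 , 3 ]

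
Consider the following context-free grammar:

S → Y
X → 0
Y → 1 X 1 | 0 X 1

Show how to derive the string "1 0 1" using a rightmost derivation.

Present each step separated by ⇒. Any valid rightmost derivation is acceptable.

S ⇒ Y ⇒ 1 X 1 ⇒ 1 0 1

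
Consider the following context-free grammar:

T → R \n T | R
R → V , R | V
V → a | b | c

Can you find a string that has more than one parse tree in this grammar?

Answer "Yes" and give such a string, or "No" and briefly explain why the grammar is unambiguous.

No - the grammar is unambiguous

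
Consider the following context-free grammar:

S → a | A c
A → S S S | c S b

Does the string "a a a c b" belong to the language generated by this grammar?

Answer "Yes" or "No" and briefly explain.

No - no valid derivation exists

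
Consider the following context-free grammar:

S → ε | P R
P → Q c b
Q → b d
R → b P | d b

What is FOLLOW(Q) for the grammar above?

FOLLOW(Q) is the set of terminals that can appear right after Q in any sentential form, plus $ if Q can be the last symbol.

We compute FOLLOW(Q) using the standard algorithm.
FOLLOW(S) starts with {$}.
FIRST(P) = {b}
FIRST(Q) = {b}
FIRST(R) = {b, d}
FIRST(S) = {b, ε}
FOLLOW(P) = {$, b, d}
FOLLOW(Q) = {c}
FOLLOW(R) = {$}
FOLLOW(S) = {$}
Therefore, FOLLOW(Q) = {c}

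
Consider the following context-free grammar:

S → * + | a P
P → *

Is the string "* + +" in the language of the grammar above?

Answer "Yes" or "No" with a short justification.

No - no valid derivation exists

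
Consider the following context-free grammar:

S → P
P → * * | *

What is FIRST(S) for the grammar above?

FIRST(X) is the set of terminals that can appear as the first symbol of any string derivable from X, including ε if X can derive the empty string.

We compute FIRST(S) using the standard algorithm.
FIRST(P) = {*}
FIRST(S) = {*}
Therefore, FIRST(S) = {*}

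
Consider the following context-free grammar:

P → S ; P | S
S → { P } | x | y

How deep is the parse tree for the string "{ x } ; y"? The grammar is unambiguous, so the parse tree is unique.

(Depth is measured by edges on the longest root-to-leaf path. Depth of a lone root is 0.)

4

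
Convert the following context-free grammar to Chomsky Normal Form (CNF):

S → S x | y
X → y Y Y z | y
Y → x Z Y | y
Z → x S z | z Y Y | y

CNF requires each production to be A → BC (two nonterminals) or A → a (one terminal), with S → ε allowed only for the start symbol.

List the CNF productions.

TX → x; S → y; TY → y; TZ → z; X → y; Y → y; Z → y; S → S TX; X → TY X0; X0 → Y X1; X1 → Y TZ; Y → TX X2; X2 → Z Y; Z → TX X3; X3 → S TZ; Z → TZ X4; X4 → Y Y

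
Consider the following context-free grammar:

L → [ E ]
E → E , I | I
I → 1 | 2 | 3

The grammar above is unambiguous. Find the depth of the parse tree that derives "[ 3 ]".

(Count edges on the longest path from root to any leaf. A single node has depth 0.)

3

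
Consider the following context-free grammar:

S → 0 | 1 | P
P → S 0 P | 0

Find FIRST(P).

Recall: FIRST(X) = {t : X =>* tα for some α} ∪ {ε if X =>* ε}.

We compute FIRST(P) using the standard algorithm.
FIRST(P) = {0, 1}
FIRST(S) = {0, 1}
Therefore, FIRST(P) = {0, 1}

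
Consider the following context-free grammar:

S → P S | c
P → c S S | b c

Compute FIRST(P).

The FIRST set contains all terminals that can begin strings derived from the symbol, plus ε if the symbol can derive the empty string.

We compute FIRST(P) using the standard algorithm.
FIRST(P) = {b, c}
FIRST(S) = {b, c}
Therefore, FIRST(P) = {b, c}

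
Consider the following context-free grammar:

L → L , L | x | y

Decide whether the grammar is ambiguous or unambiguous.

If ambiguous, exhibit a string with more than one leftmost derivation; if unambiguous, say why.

Ambiguous - the string 'y , x , x , y , y , y' has two distinct leftmost derivations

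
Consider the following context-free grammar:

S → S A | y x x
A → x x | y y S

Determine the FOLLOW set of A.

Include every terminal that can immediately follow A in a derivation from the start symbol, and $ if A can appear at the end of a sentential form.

We compute FOLLOW(A) using the standard algorithm.
FOLLOW(S) starts with {$}.
FIRST(A) = {x, y}
FIRST(S) = {y}
FOLLOW(A) = {$, x, y}
FOLLOW(S) = {$, x, y}
Therefore, FOLLOW(A) = {$, x, y}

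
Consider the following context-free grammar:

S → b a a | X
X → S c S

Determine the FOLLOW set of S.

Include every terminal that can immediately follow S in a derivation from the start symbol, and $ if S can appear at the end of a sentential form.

We compute FOLLOW(S) using the standard algorithm.
FOLLOW(S) starts with {$}.
FIRST(S) = {b}
FIRST(X) = {b}
FOLLOW(S) = {$, c}
FOLLOW(X) = {$, c}
Therefore, FOLLOW(S) = {$, c}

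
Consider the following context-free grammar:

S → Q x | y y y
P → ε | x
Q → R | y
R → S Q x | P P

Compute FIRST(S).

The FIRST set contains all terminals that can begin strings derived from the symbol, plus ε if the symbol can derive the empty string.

We compute FIRST(S) using the standard algorithm.
FIRST(P) = {x, ε}
FIRST(Q) = {x, y, ε}
FIRST(R) = {x, y, ε}
FIRST(S) = {x, y}
Therefore, FIRST(S) = {x, y}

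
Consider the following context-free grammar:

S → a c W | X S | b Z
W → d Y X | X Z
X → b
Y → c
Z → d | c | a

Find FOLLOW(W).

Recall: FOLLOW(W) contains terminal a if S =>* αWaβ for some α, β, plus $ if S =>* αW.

We compute FOLLOW(W) using the standard algorithm.
FOLLOW(S) starts with {$}.
FIRST(S) = {a, b}
FIRST(W) = {b, d}
FIRST(X) = {b}
FIRST(Y) = {c}
FIRST(Z) = {a, c, d}
FOLLOW(S) = {$}
FOLLOW(W) = {$}
FOLLOW(X) = {$, a, b, c, d}
FOLLOW(Y) = {b}
FOLLOW(Z) = {$}
Therefore, FOLLOW(W) = {$}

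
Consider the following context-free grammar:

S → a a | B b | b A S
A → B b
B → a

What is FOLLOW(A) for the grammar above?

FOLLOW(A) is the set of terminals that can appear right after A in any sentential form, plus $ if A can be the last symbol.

We compute FOLLOW(A) using the standard algorithm.
FOLLOW(S) starts with {$}.
FIRST(A) = {a}
FIRST(B) = {a}
FIRST(S) = {a, b}
FOLLOW(A) = {a, b}
FOLLOW(B) = {b}
FOLLOW(S) = {$}
Therefore, FOLLOW(A) = {a, b}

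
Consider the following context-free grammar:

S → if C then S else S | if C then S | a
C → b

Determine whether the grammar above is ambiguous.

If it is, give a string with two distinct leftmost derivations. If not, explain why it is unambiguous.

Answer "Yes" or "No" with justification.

Yes - the string 'if b then if b then if b then a else a else a' has two distinct leftmost derivations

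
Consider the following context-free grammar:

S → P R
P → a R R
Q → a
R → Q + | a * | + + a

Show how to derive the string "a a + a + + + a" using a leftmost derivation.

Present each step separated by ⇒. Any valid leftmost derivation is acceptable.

S ⇒ P R ⇒ a R R R ⇒ a Q + R R ⇒ a a + R R ⇒ a a + Q + R ⇒ a a + a + R ⇒ a a + a + + + a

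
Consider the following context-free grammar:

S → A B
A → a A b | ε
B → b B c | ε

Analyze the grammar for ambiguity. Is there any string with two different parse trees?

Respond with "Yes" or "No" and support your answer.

No - the grammar is unambiguous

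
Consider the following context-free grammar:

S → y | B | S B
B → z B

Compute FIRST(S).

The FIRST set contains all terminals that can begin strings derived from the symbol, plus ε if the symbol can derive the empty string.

We compute FIRST(S) using the standard algorithm.
FIRST(B) = {z}
FIRST(S) = {y, z}
Therefore, FIRST(S) = {y, z}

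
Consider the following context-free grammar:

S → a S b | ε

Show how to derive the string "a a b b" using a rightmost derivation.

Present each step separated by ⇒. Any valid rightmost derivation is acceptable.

S ⇒ a S b ⇒ a a S b b ⇒ a a b b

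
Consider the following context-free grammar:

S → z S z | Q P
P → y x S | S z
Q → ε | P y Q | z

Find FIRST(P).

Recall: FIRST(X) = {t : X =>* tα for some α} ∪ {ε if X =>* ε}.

We compute FIRST(P) using the standard algorithm.
FIRST(P) = {y, z}
FIRST(Q) = {y, z, ε}
FIRST(S) = {y, z}
Therefore, FIRST(P) = {y, z}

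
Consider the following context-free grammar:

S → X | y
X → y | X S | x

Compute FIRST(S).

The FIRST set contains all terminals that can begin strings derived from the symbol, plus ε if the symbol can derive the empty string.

We compute FIRST(S) using the standard algorithm.
FIRST(S) = {x, y}
FIRST(X) = {x, y}
Therefore, FIRST(S) = {x, y}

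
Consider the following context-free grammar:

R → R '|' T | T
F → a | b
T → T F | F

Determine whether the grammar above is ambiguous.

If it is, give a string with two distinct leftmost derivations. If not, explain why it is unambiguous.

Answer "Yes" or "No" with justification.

No - the grammar is unambiguous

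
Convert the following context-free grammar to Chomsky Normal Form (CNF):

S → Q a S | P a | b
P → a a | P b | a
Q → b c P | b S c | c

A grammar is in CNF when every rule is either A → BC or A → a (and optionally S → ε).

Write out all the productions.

TA → a; S → b; TB → b; P → a; TC → c; Q → c; S → Q X0; X0 → TA S; S → P TA; P → TA TA; P → P TB; Q → TB X1; X1 → TC P; Q → TB X2; X2 → S TC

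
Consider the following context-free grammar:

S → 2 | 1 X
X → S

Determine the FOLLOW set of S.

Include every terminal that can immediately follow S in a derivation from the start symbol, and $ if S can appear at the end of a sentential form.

We compute FOLLOW(S) using the standard algorithm.
FOLLOW(S) starts with {$}.
FIRST(S) = {1, 2}
FIRST(X) = {1, 2}
FOLLOW(S) = {$}
FOLLOW(X) = {$}
Therefore, FOLLOW(S) = {$}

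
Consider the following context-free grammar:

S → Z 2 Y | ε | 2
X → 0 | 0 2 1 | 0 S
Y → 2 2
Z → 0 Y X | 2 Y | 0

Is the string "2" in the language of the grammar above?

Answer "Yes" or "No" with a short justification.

Yes - a valid derivation exists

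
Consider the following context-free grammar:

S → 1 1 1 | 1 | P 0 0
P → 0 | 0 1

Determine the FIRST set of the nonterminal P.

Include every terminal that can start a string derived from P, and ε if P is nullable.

We compute FIRST(P) using the standard algorithm.
FIRST(P) = {0}
FIRST(S) = {0, 1}
Therefore, FIRST(P) = {0}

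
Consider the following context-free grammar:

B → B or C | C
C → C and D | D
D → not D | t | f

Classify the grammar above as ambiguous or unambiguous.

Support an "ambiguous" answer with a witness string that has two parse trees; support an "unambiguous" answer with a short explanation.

Unambiguous - every string in the language has a unique parse tree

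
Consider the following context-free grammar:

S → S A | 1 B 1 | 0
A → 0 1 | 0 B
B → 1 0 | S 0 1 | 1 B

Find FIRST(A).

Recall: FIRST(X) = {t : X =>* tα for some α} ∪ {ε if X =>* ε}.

We compute FIRST(A) using the standard algorithm.
FIRST(A) = {0}
FIRST(B) = {0, 1}
FIRST(S) = {0, 1}
Therefore, FIRST(A) = {0}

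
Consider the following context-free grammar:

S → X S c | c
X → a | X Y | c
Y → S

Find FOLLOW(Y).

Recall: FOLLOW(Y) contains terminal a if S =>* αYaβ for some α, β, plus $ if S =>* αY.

We compute FOLLOW(Y) using the standard algorithm.
FOLLOW(S) starts with {$}.
FIRST(S) = {a, c}
FIRST(X) = {a, c}
FIRST(Y) = {a, c}
FOLLOW(S) = {$, a, c}
FOLLOW(X) = {a, c}
FOLLOW(Y) = {a, c}
Therefore, FOLLOW(Y) = {a, c}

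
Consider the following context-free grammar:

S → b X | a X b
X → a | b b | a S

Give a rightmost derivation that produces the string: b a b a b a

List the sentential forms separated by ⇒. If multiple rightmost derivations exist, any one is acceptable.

S ⇒ b X ⇒ b a S ⇒ b a b X ⇒ b a b a S ⇒ b a b a b X ⇒ b a b a b a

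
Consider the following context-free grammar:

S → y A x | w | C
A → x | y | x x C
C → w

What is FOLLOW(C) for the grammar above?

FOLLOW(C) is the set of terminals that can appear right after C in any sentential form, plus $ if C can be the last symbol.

We compute FOLLOW(C) using the standard algorithm.
FOLLOW(S) starts with {$}.
FIRST(A) = {x, y}
FIRST(C) = {w}
FIRST(S) = {w, y}
FOLLOW(A) = {x}
FOLLOW(C) = {$, x}
FOLLOW(S) = {$}
Therefore, FOLLOW(C) = {$, x}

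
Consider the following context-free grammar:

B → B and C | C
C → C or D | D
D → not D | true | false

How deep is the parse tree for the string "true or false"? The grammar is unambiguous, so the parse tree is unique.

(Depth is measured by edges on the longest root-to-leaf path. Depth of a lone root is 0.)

4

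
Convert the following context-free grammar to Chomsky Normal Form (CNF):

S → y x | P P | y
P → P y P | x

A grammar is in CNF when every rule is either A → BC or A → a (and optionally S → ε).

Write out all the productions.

TY → y; TX → x; S → y; P → x; S → TY TX; S → P P; P → P X0; X0 → TY P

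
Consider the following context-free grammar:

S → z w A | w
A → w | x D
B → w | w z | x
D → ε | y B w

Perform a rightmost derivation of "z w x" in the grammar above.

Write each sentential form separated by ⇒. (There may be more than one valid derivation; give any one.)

S ⇒ z w A ⇒ z w x D ⇒ z w x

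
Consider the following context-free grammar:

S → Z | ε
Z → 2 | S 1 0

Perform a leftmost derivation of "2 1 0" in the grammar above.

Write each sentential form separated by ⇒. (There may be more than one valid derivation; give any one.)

S ⇒ Z ⇒ S 1 0 ⇒ Z 1 0 ⇒ 2 1 0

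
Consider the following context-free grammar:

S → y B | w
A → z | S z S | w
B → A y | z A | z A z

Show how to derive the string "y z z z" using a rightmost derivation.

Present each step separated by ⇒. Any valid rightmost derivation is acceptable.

S ⇒ y B ⇒ y z A z ⇒ y z z z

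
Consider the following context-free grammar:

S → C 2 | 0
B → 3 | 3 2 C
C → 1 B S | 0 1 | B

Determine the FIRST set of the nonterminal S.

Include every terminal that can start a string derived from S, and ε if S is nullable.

We compute FIRST(S) using the standard algorithm.
FIRST(B) = {3}
FIRST(C) = {0, 1, 3}
FIRST(S) = {0, 1, 3}
Therefore, FIRST(S) = {0, 1, 3}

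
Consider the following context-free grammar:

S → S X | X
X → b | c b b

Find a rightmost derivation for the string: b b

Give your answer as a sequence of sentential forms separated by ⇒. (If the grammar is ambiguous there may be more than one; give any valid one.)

S ⇒ S X ⇒ S b ⇒ X b ⇒ b b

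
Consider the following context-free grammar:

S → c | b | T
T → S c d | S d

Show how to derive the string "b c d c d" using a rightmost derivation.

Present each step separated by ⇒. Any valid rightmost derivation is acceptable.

S ⇒ T ⇒ S c d ⇒ T c d ⇒ S c d c d ⇒ b c d c d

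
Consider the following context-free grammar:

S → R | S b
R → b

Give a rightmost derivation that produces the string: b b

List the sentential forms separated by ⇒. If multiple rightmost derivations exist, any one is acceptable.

S ⇒ S b ⇒ R b ⇒ b b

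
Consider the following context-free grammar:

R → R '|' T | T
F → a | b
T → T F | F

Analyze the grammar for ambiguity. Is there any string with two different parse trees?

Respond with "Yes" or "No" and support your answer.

No - the grammar is unambiguous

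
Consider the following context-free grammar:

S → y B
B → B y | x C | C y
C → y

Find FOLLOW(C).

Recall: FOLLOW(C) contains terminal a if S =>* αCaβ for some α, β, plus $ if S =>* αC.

We compute FOLLOW(C) using the standard algorithm.
FOLLOW(S) starts with {$}.
FIRST(B) = {x, y}
FIRST(C) = {y}
FIRST(S) = {y}
FOLLOW(B) = {$, y}
FOLLOW(C) = {$, y}
FOLLOW(S) = {$}
Therefore, FOLLOW(C) = {$, y}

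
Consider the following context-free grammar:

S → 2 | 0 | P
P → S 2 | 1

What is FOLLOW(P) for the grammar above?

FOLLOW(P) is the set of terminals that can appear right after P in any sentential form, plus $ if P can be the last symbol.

We compute FOLLOW(P) using the standard algorithm.
FOLLOW(S) starts with {$}.
FIRST(P) = {0, 1, 2}
FIRST(S) = {0, 1, 2}
FOLLOW(P) = {$, 2}
FOLLOW(S) = {$, 2}
Therefore, FOLLOW(P) = {$, 2}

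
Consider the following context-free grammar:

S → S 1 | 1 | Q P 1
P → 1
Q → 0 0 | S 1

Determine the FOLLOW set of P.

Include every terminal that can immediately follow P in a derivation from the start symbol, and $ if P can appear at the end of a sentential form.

We compute FOLLOW(P) using the standard algorithm.
FOLLOW(S) starts with {$}.
FIRST(P) = {1}
FIRST(Q) = {0, 1}
FIRST(S) = {0, 1}
FOLLOW(P) = {1}
FOLLOW(Q) = {1}
FOLLOW(S) = {$, 1}
Therefore, FOLLOW(P) = {1}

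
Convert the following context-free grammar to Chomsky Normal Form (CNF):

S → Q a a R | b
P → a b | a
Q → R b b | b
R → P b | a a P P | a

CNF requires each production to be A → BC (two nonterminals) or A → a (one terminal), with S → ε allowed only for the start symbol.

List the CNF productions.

TA → a; S → b; TB → b; P → a; Q → b; R → a; S → Q X0; X0 → TA X1; X1 → TA R; P → TA TB; Q → R X2; X2 → TB TB; R → P TB; R → TA X3; X3 → TA X4; X4 → P P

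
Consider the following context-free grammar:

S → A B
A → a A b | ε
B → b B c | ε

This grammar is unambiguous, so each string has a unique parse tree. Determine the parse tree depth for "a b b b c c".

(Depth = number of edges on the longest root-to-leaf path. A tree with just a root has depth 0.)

4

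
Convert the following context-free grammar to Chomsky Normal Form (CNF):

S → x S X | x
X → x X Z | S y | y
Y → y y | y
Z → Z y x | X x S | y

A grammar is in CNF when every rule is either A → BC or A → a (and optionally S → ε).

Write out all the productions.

TX → x; S → x; TY → y; X → y; Y → y; Z → y; S → TX X0; X0 → S X; X → TX X1; X1 → X Z; X → S TY; Y → TY TY; Z → Z X2; X2 → TY TX; Z → X X3; X3 → TX S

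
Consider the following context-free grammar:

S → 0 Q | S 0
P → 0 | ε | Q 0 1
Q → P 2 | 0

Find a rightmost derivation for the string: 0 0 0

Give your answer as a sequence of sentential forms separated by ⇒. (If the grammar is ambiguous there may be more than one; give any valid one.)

S ⇒ S 0 ⇒ 0 Q 0 ⇒ 0 0 0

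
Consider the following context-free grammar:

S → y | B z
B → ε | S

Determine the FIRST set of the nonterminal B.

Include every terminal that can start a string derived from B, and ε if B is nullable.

We compute FIRST(B) using the standard algorithm.
FIRST(B) = {y, z, ε}
FIRST(S) = {y, z}
Therefore, FIRST(B) = {y, z, ε}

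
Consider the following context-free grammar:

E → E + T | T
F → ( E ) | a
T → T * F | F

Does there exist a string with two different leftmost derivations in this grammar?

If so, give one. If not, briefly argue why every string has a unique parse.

No - every string in the language has a unique leftmost derivation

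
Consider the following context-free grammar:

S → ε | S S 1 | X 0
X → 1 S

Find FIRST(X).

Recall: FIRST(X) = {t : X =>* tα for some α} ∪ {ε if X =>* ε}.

We compute FIRST(X) using the standard algorithm.
FIRST(S) = {1, ε}
FIRST(X) = {1}
Therefore, FIRST(X) = {1}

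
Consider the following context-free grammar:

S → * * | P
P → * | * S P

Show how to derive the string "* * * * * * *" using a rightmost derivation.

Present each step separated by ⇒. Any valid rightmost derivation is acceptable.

S ⇒ P ⇒ * S P ⇒ * S * S P ⇒ * S * S * ⇒ * S * * * * ⇒ * * * * * * *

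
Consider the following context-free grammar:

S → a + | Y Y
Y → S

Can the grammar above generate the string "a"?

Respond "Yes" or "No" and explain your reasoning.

No - no valid derivation exists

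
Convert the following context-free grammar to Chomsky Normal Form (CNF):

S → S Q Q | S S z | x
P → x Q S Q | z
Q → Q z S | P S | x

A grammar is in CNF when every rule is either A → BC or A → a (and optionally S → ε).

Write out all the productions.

TZ → z; S → x; TX → x; P → z; Q → x; S → S X0; X0 → Q Q; S → S X1; X1 → S TZ; P → TX X2; X2 → Q X3; X3 → S Q; Q → Q X4; X4 → TZ S; Q → P S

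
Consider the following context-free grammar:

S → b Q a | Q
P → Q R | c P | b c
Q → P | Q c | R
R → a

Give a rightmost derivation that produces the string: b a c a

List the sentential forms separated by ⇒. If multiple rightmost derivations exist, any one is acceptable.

S ⇒ b Q a ⇒ b Q c a ⇒ b R c a ⇒ b a c a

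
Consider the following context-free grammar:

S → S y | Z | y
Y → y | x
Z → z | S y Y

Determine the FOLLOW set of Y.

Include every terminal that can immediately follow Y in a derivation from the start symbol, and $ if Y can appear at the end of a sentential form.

We compute FOLLOW(Y) using the standard algorithm.
FOLLOW(S) starts with {$}.
FIRST(S) = {y, z}
FIRST(Y) = {x, y}
FIRST(Z) = {y, z}
FOLLOW(S) = {$, y}
FOLLOW(Y) = {$, y}
FOLLOW(Z) = {$, y}
Therefore, FOLLOW(Y) = {$, y}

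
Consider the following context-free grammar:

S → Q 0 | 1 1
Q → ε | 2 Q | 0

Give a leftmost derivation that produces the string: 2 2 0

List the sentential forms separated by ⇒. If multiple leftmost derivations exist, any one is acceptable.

S ⇒ Q 0 ⇒ 2 Q 0 ⇒ 2 2 Q 0 ⇒ 2 2 0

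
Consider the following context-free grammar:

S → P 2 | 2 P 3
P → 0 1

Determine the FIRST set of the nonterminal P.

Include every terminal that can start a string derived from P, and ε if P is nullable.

We compute FIRST(P) using the standard algorithm.
FIRST(P) = {0}
FIRST(S) = {0, 2}
Therefore, FIRST(P) = {0}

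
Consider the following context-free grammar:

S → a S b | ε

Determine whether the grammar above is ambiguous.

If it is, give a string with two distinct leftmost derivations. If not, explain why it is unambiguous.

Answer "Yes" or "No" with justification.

No - the grammar is unambiguous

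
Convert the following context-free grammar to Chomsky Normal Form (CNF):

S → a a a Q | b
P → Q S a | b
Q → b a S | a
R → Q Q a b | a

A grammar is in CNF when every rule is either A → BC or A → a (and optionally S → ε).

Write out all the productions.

TA → a; S → b; P → b; TB → b; Q → a; R → a; S → TA X0; X0 → TA X1; X1 → TA Q; P → Q X2; X2 → S TA; Q → TB X3; X3 → TA S; R → Q X4; X4 → Q X5; X5 → TA TB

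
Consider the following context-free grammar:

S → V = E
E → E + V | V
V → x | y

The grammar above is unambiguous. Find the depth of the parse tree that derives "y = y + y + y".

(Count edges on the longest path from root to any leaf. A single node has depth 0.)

5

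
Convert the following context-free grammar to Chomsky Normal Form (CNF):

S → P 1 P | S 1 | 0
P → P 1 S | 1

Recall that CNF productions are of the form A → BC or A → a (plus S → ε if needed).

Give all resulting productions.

T1 → 1; S → 0; P → 1; S → P X0; X0 → T1 P; S → S T1; P → P X1; X1 → T1 S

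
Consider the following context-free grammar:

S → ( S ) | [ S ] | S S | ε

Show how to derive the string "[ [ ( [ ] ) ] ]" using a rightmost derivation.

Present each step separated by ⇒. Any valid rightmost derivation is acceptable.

S ⇒ [ S ] ⇒ [ [ S ] ] ⇒ [ [ ( S ) ] ] ⇒ [ [ ( [ S ] ) ] ] ⇒ [ [ ( [ ] ) ] ]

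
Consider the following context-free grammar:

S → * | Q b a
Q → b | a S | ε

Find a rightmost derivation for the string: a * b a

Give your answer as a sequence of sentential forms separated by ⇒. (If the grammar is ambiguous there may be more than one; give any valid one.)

S ⇒ Q b a ⇒ a S b a ⇒ a * b a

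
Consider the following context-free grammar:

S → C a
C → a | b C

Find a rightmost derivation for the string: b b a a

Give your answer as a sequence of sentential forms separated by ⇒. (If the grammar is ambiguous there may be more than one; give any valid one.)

S ⇒ C a ⇒ b C a ⇒ b b C a ⇒ b b a a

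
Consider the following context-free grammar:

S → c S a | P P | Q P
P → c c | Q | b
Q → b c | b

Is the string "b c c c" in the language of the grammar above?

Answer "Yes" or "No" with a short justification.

Yes - a valid derivation exists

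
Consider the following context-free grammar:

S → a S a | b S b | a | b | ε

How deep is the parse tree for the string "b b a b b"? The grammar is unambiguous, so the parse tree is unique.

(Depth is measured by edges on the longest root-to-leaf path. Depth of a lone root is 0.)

3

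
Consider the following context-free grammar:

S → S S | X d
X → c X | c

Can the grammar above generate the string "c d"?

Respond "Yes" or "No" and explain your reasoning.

Yes - a valid derivation exists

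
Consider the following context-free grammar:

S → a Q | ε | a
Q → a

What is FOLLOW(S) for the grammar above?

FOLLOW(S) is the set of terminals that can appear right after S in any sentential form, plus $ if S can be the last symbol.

We compute FOLLOW(S) using the standard algorithm.
FOLLOW(S) starts with {$}.
FIRST(Q) = {a}
FIRST(S) = {a, ε}
FOLLOW(Q) = {$}
FOLLOW(S) = {$}
Therefore, FOLLOW(S) = {$}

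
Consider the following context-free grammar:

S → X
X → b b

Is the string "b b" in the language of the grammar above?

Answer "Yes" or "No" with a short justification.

Yes - a valid derivation exists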